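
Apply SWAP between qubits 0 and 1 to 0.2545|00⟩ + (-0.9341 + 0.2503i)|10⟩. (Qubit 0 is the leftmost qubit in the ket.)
0.2545|00⟩ + (-0.9341 + 0.2503i)|01⟩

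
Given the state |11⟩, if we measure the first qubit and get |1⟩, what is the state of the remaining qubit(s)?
|1⟩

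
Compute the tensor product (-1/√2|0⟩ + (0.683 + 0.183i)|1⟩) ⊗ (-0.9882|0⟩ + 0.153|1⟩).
0.6988|00⟩ - 0.1082|01⟩ + (-0.6749 - 0.1808i)|10⟩ + (0.1045 + 0.028i)|11⟩

amp(|b₁b₂…⟩) = product of the factor amplitudes for bits b₁, b₂, …; only kets whose every factor amplitude is nonzero survive.
|00⟩: (-1/√2)(-0.9882) = 0.6988
|01⟩: (-1/√2)(0.153) = -0.1082
|10⟩: (0.683 + 0.183i)(-0.9882) = (-0.6749 - 0.1808i)
|11⟩: (0.683 + 0.183i)(0.153) = (0.1045 + 0.028i)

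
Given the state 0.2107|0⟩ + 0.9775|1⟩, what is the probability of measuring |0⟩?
0.04439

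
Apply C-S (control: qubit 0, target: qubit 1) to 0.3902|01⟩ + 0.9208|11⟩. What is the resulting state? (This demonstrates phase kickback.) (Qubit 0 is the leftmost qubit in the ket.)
0.3902|01⟩ + 0.9208i|11⟩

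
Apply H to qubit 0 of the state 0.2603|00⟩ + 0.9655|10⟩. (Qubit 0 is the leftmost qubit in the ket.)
0.8668|00⟩ - 0.4987|10⟩

H on qubit 0 mixes each pair of kets that differ only in qubit 0: amplitudes (a, b) of (|…0…⟩, |…1…⟩) become ((a + b)/√2, (a − b)/√2). Kets absent from the input have amplitude 0.
(|00⟩, |10⟩): (a, b) = (0.2603, 0.9655) → (0.8668, -0.4987)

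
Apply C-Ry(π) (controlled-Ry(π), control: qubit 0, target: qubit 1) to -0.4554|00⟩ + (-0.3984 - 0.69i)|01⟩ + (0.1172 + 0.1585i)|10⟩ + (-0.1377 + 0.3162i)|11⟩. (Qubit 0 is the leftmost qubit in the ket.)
-0.4554|00⟩ + (-0.3984 - 0.69i)|01⟩ + (0.1377 - 0.3162i)|10⟩ + (0.1172 + 0.1585i)|11⟩

C-Ry(π) leaves the control-|0⟩ kets |00⟩, |01⟩ unchanged and applies Ry(π) to qubit 1 on the control-|1⟩ pair (|10⟩, |11⟩).
Ry(π) = [[cos(θ/2), −sin(θ/2)], [sin(θ/2), cos(θ/2)]]; θ = π, cos(θ/2) ≈ 0, sin(θ/2) ≈ 1.
With a = amp(|10⟩) = (0.1172 + 0.1585i) and b = amp(|11⟩) = (-0.1377 + 0.3162i):
new amp(|10⟩) = (-1)·b = (0.1377 - 0.3162i)
new amp(|11⟩) = (1)·a = (0.1172 + 0.1585i)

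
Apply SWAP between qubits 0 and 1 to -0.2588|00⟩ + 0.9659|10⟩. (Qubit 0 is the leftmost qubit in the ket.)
-0.2588|00⟩ + 0.9659|01⟩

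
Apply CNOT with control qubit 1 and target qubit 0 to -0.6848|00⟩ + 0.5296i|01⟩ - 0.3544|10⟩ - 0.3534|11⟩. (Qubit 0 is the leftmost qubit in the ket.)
-0.6848|00⟩ - 0.3534|01⟩ - 0.3544|10⟩ + 0.5296i|11⟩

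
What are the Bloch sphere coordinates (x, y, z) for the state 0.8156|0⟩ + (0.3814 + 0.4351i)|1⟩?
(0.6221, 0.7097, 0.3304)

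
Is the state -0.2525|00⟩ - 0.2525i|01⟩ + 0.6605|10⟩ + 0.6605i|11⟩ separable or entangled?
Separable

Writing the state as a|00⟩ + b|01⟩ + c|10⟩ + d|11⟩, it is a product state iff ad − bc = 0.
Here (a, b, c, d) = (-0.2525, -0.2525i, 0.6605, 0.6605i): ad − bc = (-0.2525)(0.6605i) − (-0.2525i)(0.6605) = 0, so the state is separable.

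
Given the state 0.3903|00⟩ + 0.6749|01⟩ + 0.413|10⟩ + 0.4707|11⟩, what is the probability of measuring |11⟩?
0.2216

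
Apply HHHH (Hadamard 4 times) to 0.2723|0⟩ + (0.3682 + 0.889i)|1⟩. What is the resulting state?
0.2723|0⟩ + (0.3682 + 0.889i)|1⟩

H² = I, so an even number of Hadamards cancels: H^4 = I and the state is unchanged.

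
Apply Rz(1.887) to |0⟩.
(0.587 - 0.8096i)|0⟩

Rz(1.887) = [[e^(−iθ/2), 0], [0, e^(iθ/2)]] with e^(±iθ/2) = cos(θ/2) ± i·sin(θ/2); θ = 1.887, cos(θ/2) ≈ 0.586958, sin(θ/2) ≈ 0.809617.
With a = amp(|0⟩) = 1 and b = amp(|1⟩) = 0:
new amp(|0⟩) = (0.586958 - 0.809617i)·a = (0.587 - 0.8096i)
new amp(|1⟩) = (0.586958 + 0.809617i)·b = 0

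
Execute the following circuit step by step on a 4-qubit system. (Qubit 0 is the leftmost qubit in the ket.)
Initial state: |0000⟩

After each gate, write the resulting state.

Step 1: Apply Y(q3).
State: i|0001⟩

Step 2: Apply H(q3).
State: (1/√2)i|0000⟩ - (1/√2)i|0001⟩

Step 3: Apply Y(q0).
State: -1/√2|1000⟩ + 1/√2|1001⟩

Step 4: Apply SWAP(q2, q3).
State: -1/√2|1000⟩ + 1/√2|1010⟩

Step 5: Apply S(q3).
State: -1/√2|1000⟩ + 1/√2|1010⟩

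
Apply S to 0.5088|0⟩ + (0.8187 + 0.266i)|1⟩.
0.5088|0⟩ + (-0.266 + 0.8187i)|1⟩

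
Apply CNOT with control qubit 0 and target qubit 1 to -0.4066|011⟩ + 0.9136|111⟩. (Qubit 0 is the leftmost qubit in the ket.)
-0.4066|011⟩ + 0.9136|101⟩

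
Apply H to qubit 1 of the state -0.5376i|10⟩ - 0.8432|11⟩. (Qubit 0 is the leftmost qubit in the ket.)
(-0.5962 - 0.3801i)|10⟩ + (0.5962 - 0.3801i)|11⟩

H on qubit 1 mixes each pair of kets that differ only in qubit 1: amplitudes (a, b) of (|…0…⟩, |…1…⟩) become ((a + b)/√2, (a − b)/√2). Kets absent from the input have amplitude 0.
(|10⟩, |11⟩): (a, b) = (-0.5376i, -0.8432) → ((-0.5962 - 0.3801i), (0.5962 - 0.3801i))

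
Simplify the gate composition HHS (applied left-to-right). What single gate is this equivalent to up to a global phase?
S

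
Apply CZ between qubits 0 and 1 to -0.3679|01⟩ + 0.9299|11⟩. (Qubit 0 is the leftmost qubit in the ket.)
-0.3679|01⟩ - 0.9299|11⟩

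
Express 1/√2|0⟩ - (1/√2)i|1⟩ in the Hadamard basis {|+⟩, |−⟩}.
(1/2 - (1/2)i)|+⟩ + (1/2 + (1/2)i)|−⟩

With |ψ⟩ = α|0⟩ + β|1⟩, the Hadamard-basis coefficients are ⟨+|ψ⟩ = (α + β)/√2 and ⟨−|ψ⟩ = (α − β)/√2.
Here α = 1/√2, β = -(1/√2)i: (α + β)/√2 = (1/2 - (1/2)i), (α − β)/√2 = (1/2 + (1/2)i).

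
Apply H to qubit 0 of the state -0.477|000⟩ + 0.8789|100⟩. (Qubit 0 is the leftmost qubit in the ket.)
0.2842|000⟩ - 0.9588|100⟩

H on qubit 0 mixes each pair of kets that differ only in qubit 0: amplitudes (a, b) of (|…0…⟩, |…1…⟩) become ((a + b)/√2, (a − b)/√2). Kets absent from the input have amplitude 0.
(|000⟩, |100⟩): (a, b) = (-0.477, 0.8789) → (0.2842, -0.9588)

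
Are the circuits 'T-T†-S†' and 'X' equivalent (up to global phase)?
No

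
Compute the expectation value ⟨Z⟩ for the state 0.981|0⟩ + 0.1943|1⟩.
0.9246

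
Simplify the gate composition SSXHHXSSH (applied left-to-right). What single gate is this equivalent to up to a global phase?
H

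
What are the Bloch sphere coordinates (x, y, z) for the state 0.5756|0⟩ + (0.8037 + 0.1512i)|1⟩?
(0.9252, 0.1741, -0.3375)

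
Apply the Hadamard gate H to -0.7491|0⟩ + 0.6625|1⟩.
-0.06124|0⟩ - 0.9982|1⟩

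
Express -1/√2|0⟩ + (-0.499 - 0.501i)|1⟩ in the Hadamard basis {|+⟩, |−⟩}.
(-0.8528 - 0.3543i)|+⟩ + (-0.1472 + 0.3543i)|−⟩

With |ψ⟩ = α|0⟩ + β|1⟩, the Hadamard-basis coefficients are ⟨+|ψ⟩ = (α + β)/√2 and ⟨−|ψ⟩ = (α − β)/√2.
Here α = -1/√2, β = (-0.499 - 0.501i): (α + β)/√2 = (-0.8528 - 0.3543i), (α − β)/√2 = (-0.1472 + 0.3543i).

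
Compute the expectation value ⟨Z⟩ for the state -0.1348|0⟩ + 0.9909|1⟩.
-0.9637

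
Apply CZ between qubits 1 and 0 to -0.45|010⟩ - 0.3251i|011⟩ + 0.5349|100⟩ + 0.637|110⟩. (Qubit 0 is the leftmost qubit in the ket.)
-0.45|010⟩ - 0.3251i|011⟩ + 0.5349|100⟩ - 0.637|110⟩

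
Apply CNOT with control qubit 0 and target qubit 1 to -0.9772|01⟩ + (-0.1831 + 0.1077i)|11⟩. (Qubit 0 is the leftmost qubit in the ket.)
-0.9772|01⟩ + (-0.1831 + 0.1077i)|10⟩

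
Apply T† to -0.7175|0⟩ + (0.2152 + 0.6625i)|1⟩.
-0.7175|0⟩ + (0.6206 + 0.3163i)|1⟩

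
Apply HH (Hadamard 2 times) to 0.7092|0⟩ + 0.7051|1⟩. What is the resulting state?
0.7092|0⟩ + 0.7051|1⟩

H² = I, so an even number of Hadamards cancels: H^2 = I and the state is unchanged.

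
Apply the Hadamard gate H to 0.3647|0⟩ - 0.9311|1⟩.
-0.4005|0⟩ + 0.9163|1⟩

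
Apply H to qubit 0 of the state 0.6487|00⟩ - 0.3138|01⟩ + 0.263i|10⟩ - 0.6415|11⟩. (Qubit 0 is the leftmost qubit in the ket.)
(0.4587 + 0.186i)|00⟩ - 0.6755|01⟩ + (0.4587 - 0.186i)|10⟩ + 0.2317|11⟩

H on qubit 0 mixes each pair of kets that differ only in qubit 0: amplitudes (a, b) of (|…0…⟩, |…1…⟩) become ((a + b)/√2, (a − b)/√2). Kets absent from the input have amplitude 0.
(|00⟩, |10⟩): (a, b) = (0.6487, 0.263i) → ((0.4587 + 0.186i), (0.4587 - 0.186i))
(|01⟩, |11⟩): (a, b) = (-0.3138, -0.6415) → (-0.6755, 0.2317)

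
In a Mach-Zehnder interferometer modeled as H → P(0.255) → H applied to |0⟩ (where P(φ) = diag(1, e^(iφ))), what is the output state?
(0.9838 + 0.1261i)|0⟩ + (0.01617 - 0.1261i)|1⟩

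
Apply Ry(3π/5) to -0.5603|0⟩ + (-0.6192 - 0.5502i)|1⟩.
(0.1716 + 0.4451i)|0⟩ + (-0.8172 - 0.3234i)|1⟩

Ry(3π/5) = [[cos(θ/2), −sin(θ/2)], [sin(θ/2), cos(θ/2)]]; θ = 3π/5, cos(θ/2) ≈ 0.587785, sin(θ/2) ≈ 0.809017.
With a = amp(|0⟩) = -0.5603 and b = amp(|1⟩) = (-0.6192 - 0.5502i):
new amp(|0⟩) = (0.587785)·a + (-0.809017)·b = (0.1716 + 0.4451i)
new amp(|1⟩) = (0.809017)·a + (0.587785)·b = (-0.8172 - 0.3234i)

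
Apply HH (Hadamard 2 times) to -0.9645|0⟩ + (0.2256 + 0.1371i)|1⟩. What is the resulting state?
-0.9645|0⟩ + (0.2256 + 0.1371i)|1⟩

H² = I, so an even number of Hadamards cancels: H^2 = I and the state is unchanged.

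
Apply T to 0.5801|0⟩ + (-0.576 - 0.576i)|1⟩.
0.5801|0⟩ - 0.8146i|1⟩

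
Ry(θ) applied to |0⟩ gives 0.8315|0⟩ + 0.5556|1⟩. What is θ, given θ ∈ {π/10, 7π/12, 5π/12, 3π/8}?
3π/8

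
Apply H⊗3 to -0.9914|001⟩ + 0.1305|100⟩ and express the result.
-0.3044|000⟩ + 0.3967|001⟩ - 0.3044|010⟩ + 0.3967|011⟩ - 0.3967|100⟩ + 0.3044|101⟩ - 0.3967|110⟩ + 0.3044|111⟩

H⊗3 gives amp(|y⟩) = (1/2√2) Σ_x (−1)^(x·y) amp(|x⟩), where x·y is the number of positions in which both x and y have a 1.
|000⟩: (-0.9914 + 0.1305)/(2√2) = -0.3044
|001⟩: (0.9914 + 0.1305)/(2√2) = 0.3967
|010⟩: (-0.9914 + 0.1305)/(2√2) = -0.3044
|011⟩: (0.9914 + 0.1305)/(2√2) = 0.3967
|100⟩: (-0.9914 - 0.1305)/(2√2) = -0.3967
|101⟩: (0.9914 - 0.1305)/(2√2) = 0.3044
|110⟩: (-0.9914 - 0.1305)/(2√2) = -0.3967
|111⟩: (0.9914 - 0.1305)/(2√2) = 0.3044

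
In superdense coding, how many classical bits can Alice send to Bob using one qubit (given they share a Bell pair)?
2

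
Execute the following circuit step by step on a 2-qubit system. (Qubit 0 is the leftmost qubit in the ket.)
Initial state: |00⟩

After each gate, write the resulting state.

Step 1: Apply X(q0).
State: |10⟩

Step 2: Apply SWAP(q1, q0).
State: |01⟩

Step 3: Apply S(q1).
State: i|01⟩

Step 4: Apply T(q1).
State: (-1/√2 + (1/√2)i)|01⟩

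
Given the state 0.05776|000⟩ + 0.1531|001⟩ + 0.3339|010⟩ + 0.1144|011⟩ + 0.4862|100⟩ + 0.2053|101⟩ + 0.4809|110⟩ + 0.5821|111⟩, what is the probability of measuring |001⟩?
0.02344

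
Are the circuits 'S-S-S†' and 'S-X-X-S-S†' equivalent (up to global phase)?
Yes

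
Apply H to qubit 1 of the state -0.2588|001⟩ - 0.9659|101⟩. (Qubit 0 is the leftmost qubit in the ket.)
-0.183|001⟩ - 0.183|011⟩ - 0.683|101⟩ - 0.683|111⟩

H on qubit 1 mixes each pair of kets that differ only in qubit 1: amplitudes (a, b) of (|…0…⟩, |…1…⟩) become ((a + b)/√2, (a − b)/√2). Kets absent from the input have amplitude 0.
(|001⟩, |011⟩): (a, b) = (-0.2588, 0) → (-0.183, -0.183)
(|101⟩, |111⟩): (a, b) = (-0.9659, 0) → (-0.683, -0.683)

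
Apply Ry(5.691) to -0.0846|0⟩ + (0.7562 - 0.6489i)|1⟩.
(-0.1397 + 0.1893i)|0⟩ + (-0.748 + 0.6207i)|1⟩

Ry(5.691) = [[cos(θ/2), −sin(θ/2)], [sin(θ/2), cos(θ/2)]]; θ = 5.691, cos(θ/2) ≈ -0.956484, sin(θ/2) ≈ 0.291785.
With a = amp(|0⟩) = -0.0846 and b = amp(|1⟩) = (0.7562 - 0.6489i):
new amp(|0⟩) = (-0.956484)·a + (-0.291785)·b = (-0.1397 + 0.1893i)
new amp(|1⟩) = (0.291785)·a + (-0.956484)·b = (-0.748 + 0.6207i)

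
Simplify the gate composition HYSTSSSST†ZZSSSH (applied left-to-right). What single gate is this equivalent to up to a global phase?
Y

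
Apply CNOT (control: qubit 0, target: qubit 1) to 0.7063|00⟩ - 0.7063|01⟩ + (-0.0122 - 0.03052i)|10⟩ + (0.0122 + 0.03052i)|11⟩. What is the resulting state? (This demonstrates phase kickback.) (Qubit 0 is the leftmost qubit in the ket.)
0.7063|00⟩ - 0.7063|01⟩ + (0.0122 + 0.03052i)|10⟩ + (-0.0122 - 0.03052i)|11⟩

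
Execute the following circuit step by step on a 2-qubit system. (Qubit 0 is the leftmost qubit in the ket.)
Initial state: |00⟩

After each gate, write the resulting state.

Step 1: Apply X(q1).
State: |01⟩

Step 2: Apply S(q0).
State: |01⟩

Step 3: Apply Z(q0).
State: |01⟩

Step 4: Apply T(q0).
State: |01⟩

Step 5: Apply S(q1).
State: i|01⟩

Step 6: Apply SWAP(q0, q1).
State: i|10⟩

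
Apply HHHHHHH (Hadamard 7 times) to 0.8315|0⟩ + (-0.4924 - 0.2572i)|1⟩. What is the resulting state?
(0.2398 - 0.1819i)|0⟩ + (0.9361 + 0.1819i)|1⟩

H² = I, so H^7 = H: a single Hadamard. With (a, b) = (0.8315, (-0.4924 - 0.2572i)), H gives ((a + b)/√2, (a − b)/√2) = ((0.2398 - 0.1819i), (0.9361 + 0.1819i)).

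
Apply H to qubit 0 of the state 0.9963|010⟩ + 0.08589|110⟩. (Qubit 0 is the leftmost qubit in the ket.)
0.7652|010⟩ + 0.6438|110⟩

H on qubit 0 mixes each pair of kets that differ only in qubit 0: amplitudes (a, b) of (|…0…⟩, |…1…⟩) become ((a + b)/√2, (a − b)/√2). Kets absent from the input have amplitude 0.
(|010⟩, |110⟩): (a, b) = (0.9963, 0.08589) → (0.7652, 0.6438)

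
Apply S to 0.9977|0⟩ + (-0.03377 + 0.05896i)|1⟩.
0.9977|0⟩ + (-0.05896 - 0.03377i)|1⟩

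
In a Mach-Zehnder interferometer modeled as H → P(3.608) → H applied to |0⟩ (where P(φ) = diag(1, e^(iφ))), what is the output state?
(0.05341 - 0.2248i)|0⟩ + (0.9466 + 0.2248i)|1⟩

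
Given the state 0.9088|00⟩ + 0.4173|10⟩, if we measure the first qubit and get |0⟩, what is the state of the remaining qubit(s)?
|0⟩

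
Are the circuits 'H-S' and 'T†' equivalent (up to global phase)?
No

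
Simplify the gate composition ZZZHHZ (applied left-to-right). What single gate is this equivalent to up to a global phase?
I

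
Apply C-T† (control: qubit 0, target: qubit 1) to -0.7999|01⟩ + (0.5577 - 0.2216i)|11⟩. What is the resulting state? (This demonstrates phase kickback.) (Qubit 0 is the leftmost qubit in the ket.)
-0.7999|01⟩ + (0.2377 - 0.551i)|11⟩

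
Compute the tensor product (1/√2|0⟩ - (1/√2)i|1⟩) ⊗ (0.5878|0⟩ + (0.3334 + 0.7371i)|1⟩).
0.4156|00⟩ + (0.2357 + 0.5212i)|01⟩ - 0.4156i|10⟩ + (0.5212 - 0.2357i)|11⟩

amp(|b₁b₂…⟩) = product of the factor amplitudes for bits b₁, b₂, …; only kets whose every factor amplitude is nonzero survive.
|00⟩: (1/√2)(0.5878) = 0.4156
|01⟩: (1/√2)(0.3334 + 0.7371i) = (0.2357 + 0.5212i)
|10⟩: (-(1/√2)i)(0.5878) = -0.4156i
|11⟩: (-(1/√2)i)(0.3334 + 0.7371i) = (0.5212 - 0.2357i)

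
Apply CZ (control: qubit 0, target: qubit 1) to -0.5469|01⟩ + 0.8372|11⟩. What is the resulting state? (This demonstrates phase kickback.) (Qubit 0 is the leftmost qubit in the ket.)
-0.5469|01⟩ - 0.8372|11⟩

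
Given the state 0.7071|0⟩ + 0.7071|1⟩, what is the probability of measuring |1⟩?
0.5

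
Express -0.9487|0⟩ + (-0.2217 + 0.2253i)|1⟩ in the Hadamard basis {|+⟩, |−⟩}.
(-0.8276 + 0.1593i)|+⟩ + (-0.5141 - 0.1593i)|−⟩

With |ψ⟩ = α|0⟩ + β|1⟩, the Hadamard-basis coefficients are ⟨+|ψ⟩ = (α + β)/√2 and ⟨−|ψ⟩ = (α − β)/√2.
Here α = -0.9487, β = (-0.2217 + 0.2253i): (α + β)/√2 = (-0.8276 + 0.1593i), (α − β)/√2 = (-0.5141 - 0.1593i).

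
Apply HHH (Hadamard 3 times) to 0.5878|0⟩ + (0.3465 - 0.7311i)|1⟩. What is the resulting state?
(0.6606 - 0.517i)|0⟩ + (0.1706 + 0.517i)|1⟩

H² = I, so H^3 = H: a single Hadamard. With (a, b) = (0.5878, (0.3465 - 0.7311i)), H gives ((a + b)/√2, (a − b)/√2) = ((0.6606 - 0.517i), (0.1706 + 0.517i)).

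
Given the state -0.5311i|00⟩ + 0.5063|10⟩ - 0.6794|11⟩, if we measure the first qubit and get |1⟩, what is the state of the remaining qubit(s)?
0.5975|0⟩ - 0.8018|1⟩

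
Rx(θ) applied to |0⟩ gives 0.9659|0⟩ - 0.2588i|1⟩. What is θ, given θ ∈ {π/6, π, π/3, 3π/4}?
π/6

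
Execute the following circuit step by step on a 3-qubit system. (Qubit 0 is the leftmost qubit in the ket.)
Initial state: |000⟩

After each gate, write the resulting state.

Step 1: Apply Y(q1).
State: i|010⟩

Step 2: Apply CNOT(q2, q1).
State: i|010⟩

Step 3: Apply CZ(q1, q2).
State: i|010⟩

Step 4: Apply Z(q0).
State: i|010⟩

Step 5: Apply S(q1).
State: -|010⟩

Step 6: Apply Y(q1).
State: i|000⟩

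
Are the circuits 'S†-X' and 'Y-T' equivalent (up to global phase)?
No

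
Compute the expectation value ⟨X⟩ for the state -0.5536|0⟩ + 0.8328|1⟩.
-0.9221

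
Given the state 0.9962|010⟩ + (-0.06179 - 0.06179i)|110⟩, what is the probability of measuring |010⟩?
0.9924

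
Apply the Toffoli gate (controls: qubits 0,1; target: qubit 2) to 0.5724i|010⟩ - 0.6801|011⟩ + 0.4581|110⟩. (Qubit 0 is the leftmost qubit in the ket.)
0.5724i|010⟩ - 0.6801|011⟩ + 0.4581|111⟩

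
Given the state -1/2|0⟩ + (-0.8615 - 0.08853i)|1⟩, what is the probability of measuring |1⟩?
0.75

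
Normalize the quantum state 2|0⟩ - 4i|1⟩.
1/√5|0⟩ - 0.8944i|1⟩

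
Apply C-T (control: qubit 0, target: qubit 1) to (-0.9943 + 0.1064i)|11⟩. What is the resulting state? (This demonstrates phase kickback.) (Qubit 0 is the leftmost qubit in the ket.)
(-0.7783 - 0.6278i)|11⟩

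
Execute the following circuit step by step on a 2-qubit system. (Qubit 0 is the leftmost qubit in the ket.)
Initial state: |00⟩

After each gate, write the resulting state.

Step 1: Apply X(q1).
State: |01⟩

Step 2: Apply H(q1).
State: 1/√2|00⟩ - 1/√2|01⟩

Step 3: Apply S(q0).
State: 1/√2|00⟩ - 1/√2|01⟩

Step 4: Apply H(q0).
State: 1/2|00⟩ - 1/2|01⟩ + 1/2|10⟩ - 1/2|11⟩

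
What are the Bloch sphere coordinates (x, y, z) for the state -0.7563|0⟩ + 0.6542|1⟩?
(-0.9895, 0, 0.144)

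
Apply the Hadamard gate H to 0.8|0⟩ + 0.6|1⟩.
0.9899|0⟩ + 0.1414|1⟩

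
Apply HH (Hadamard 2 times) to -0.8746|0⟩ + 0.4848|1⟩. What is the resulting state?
-0.8746|0⟩ + 0.4848|1⟩

H² = I, so an even number of Hadamards cancels: H^2 = I and the state is unchanged.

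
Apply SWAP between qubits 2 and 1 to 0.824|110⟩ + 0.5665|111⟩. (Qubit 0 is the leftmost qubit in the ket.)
0.824|101⟩ + 0.5665|111⟩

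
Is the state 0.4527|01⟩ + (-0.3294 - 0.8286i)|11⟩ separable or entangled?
Separable

Writing the state as a|00⟩ + b|01⟩ + c|10⟩ + d|11⟩, it is a product state iff ad − bc = 0.
Here (a, b, c, d) = (0, 0.4527, 0, (-0.3294 - 0.8286i)): ad − bc = (0)(-0.3294 - 0.8286i) − (0.4527)(0) = 0, so the state is separable.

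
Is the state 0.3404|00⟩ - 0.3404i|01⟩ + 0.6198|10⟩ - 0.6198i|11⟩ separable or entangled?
Separable

Writing the state as a|00⟩ + b|01⟩ + c|10⟩ + d|11⟩, it is a product state iff ad − bc = 0.
Here (a, b, c, d) = (0.3404, -0.3404i, 0.6198, -0.6198i): ad − bc = (0.3404)(-0.6198i) − (-0.3404i)(0.6198) = 0, so the state is separable.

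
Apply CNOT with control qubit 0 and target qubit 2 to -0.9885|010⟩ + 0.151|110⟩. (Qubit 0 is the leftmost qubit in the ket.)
-0.9885|010⟩ + 0.151|111⟩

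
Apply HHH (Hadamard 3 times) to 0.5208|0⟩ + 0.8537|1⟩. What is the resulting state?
0.9719|0⟩ - 0.2354|1⟩

H² = I, so H^3 = H: a single Hadamard. With (a, b) = (0.5208, 0.8537), H gives ((a + b)/√2, (a − b)/√2) = (0.9719, -0.2354).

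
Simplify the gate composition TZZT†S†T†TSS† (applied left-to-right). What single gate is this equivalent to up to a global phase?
S†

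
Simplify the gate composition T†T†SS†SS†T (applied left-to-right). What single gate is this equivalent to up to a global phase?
T†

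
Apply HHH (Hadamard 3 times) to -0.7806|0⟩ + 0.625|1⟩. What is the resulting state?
-0.11|0⟩ - 0.9939|1⟩

H² = I, so H^3 = H: a single Hadamard. With (a, b) = (-0.7806, 0.625), H gives ((a + b)/√2, (a − b)/√2) = (-0.11, -0.9939).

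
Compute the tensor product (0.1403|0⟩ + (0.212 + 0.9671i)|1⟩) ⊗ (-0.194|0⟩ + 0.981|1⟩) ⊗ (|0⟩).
-0.02722|000⟩ + 0.1376|010⟩ + (-0.04113 - 0.1876i)|100⟩ + (0.208 + 0.9487i)|110⟩

amp(|b₁b₂…⟩) = product of the factor amplitudes for bits b₁, b₂, …; only kets whose every factor amplitude is nonzero survive.
|000⟩: (0.1403)(-0.194)(1) = -0.02722
|010⟩: (0.1403)(0.981)(1) = 0.1376
|100⟩: (0.212 + 0.9671i)(-0.194)(1) = (-0.04113 - 0.1876i)
|110⟩: (0.212 + 0.9671i)(0.981)(1) = (0.208 + 0.9487i)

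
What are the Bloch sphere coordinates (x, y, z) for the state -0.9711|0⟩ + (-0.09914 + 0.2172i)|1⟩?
(0.1925, -0.4218, 0.886)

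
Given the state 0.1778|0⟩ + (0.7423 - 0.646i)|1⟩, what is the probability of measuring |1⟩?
0.9683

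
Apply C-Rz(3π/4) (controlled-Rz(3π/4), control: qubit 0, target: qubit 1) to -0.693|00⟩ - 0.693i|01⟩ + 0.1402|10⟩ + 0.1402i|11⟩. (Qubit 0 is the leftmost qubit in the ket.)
-0.693|00⟩ - 0.693i|01⟩ + (0.05365 - 0.1295i)|10⟩ + (-0.1295 + 0.05365i)|11⟩

C-Rz(3π/4) leaves the control-|0⟩ kets |00⟩, |01⟩ unchanged and applies Rz(3π/4) to qubit 1 on the control-|1⟩ pair (|10⟩, |11⟩).
Rz(3π/4) = [[e^(−iθ/2), 0], [0, e^(iθ/2)]] with e^(±iθ/2) = cos(θ/2) ± i·sin(θ/2); θ = 3π/4, cos(θ/2) ≈ 0.382683, sin(θ/2) ≈ 0.92388.
With a = amp(|10⟩) = 0.1402 and b = amp(|11⟩) = 0.1402i:
new amp(|10⟩) = (0.382683 - 0.92388i)·a = (0.05365 - 0.1295i)
new amp(|11⟩) = (0.382683 + 0.92388i)·b = (-0.1295 + 0.05365i)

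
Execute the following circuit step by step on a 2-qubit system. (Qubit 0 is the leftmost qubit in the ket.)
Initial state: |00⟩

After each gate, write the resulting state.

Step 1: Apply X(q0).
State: |10⟩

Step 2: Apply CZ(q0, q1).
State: |10⟩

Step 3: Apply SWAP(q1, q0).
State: |01⟩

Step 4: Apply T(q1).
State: (1/√2 + (1/√2)i)|01⟩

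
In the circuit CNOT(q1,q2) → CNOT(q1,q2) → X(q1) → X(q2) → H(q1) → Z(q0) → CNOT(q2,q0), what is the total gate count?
7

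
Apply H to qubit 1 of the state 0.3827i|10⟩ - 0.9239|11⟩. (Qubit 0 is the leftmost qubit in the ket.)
(-0.6533 + 0.2706i)|10⟩ + (0.6533 + 0.2706i)|11⟩

H on qubit 1 mixes each pair of kets that differ only in qubit 1: amplitudes (a, b) of (|…0…⟩, |…1…⟩) become ((a + b)/√2, (a − b)/√2). Kets absent from the input have amplitude 0.
(|10⟩, |11⟩): (a, b) = (0.3827i, -0.9239) → ((-0.6533 + 0.2706i), (0.6533 + 0.2706i))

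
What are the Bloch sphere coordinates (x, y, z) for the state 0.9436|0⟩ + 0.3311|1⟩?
(0.6249, 0, 0.7808)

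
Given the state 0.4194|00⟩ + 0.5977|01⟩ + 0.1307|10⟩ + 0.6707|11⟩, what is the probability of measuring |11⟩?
0.4498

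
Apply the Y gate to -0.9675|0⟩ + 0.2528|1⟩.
-0.2528i|0⟩ - 0.9675i|1⟩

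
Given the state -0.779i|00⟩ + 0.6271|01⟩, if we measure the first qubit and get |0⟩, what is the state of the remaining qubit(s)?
-0.779i|0⟩ + 0.6271|1⟩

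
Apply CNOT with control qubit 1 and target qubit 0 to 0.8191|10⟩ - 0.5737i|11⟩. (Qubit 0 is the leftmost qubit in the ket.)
-0.5737i|01⟩ + 0.8191|10⟩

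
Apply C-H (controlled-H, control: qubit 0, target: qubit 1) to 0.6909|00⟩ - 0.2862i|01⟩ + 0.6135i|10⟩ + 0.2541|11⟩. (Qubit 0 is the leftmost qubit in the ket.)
0.6909|00⟩ - 0.2862i|01⟩ + (0.1797 + 0.4338i)|10⟩ + (-0.1797 + 0.4338i)|11⟩

C-H leaves the control-|0⟩ kets |00⟩, |01⟩ unchanged and applies H to qubit 1 on the control-|1⟩ pair (|10⟩, |11⟩).
H = [[1/√2, 1/√2], [1/√2, -1/√2]].
With a = amp(|10⟩) = 0.6135i and b = amp(|11⟩) = 0.2541:
new amp(|10⟩) = (1/√2)·a + (1/√2)·b = (0.1797 + 0.4338i)
new amp(|11⟩) = (1/√2)·a + (-1/√2)·b = (-0.1797 + 0.4338i)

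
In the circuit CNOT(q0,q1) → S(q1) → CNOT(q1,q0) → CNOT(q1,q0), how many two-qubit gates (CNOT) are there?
3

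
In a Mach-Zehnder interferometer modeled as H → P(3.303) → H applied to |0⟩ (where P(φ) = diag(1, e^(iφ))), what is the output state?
(0.006499 - 0.08035i)|0⟩ + (0.9935 + 0.08035i)|1⟩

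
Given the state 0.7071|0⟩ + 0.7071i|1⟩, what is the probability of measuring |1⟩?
0.5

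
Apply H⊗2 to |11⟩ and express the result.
1/2|00⟩ - 1/2|01⟩ - 1/2|10⟩ + 1/2|11⟩

H⊗2 gives amp(|y⟩) = (1/2) Σ_x (−1)^(x·y) amp(|x⟩), where x·y is the number of positions in which both x and y have a 1.
|00⟩: (1)/2 = 1/2
|01⟩: (-1)/2 = -1/2
|10⟩: (-1)/2 = -1/2
|11⟩: (1)/2 = 1/2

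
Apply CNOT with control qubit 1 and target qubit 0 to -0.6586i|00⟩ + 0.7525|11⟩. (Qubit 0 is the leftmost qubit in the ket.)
-0.6586i|00⟩ + 0.7525|01⟩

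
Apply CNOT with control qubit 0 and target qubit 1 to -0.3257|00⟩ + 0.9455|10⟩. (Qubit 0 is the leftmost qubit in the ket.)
-0.3257|00⟩ + 0.9455|11⟩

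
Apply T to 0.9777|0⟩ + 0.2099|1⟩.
0.9777|0⟩ + (0.1484 + 0.1484i)|1⟩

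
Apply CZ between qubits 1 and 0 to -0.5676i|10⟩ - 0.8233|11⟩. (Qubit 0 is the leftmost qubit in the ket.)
-0.5676i|10⟩ + 0.8233|11⟩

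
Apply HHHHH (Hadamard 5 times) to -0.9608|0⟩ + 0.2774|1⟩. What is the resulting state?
-0.4832|0⟩ - 0.8755|1⟩

H² = I, so H^5 = H: a single Hadamard. With (a, b) = (-0.9608, 0.2774), H gives ((a + b)/√2, (a − b)/√2) = (-0.4832, -0.8755).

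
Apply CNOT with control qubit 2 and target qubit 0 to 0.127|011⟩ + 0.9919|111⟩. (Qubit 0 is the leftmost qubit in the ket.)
0.9919|011⟩ + 0.127|111⟩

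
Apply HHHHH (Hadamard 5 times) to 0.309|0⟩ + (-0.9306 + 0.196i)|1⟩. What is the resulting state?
(-0.4395 + 0.1386i)|0⟩ + (0.8765 - 0.1386i)|1⟩

H² = I, so H^5 = H: a single Hadamard. With (a, b) = (0.309, (-0.9306 + 0.196i)), H gives ((a + b)/√2, (a − b)/√2) = ((-0.4395 + 0.1386i), (0.8765 - 0.1386i)).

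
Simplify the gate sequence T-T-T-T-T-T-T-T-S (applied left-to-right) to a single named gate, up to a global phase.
S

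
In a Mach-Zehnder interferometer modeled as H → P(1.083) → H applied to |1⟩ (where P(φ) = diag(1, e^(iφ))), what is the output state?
(0.2657 - 0.4417i)|0⟩ + (0.7343 + 0.4417i)|1⟩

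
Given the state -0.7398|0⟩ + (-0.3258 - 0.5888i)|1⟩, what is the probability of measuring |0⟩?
0.5473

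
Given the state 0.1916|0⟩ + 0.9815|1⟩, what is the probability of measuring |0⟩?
0.03671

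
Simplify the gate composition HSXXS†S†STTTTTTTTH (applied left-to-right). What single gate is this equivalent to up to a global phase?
I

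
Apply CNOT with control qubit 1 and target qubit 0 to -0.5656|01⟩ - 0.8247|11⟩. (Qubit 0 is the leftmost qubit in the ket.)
-0.8247|01⟩ - 0.5656|11⟩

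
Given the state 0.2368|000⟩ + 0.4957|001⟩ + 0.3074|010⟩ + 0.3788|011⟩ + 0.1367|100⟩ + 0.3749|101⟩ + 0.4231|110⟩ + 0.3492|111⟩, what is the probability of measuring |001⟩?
0.2457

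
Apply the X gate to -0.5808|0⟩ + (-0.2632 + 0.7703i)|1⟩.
(-0.2632 + 0.7703i)|0⟩ - 0.5808|1⟩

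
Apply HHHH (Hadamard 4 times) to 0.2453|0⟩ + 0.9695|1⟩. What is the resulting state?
0.2453|0⟩ + 0.9695|1⟩

H² = I, so an even number of Hadamards cancels: H^4 = I and the state is unchanged.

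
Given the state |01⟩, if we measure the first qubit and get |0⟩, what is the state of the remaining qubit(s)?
|1⟩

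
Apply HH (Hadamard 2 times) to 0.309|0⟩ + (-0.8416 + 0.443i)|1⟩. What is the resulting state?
0.309|0⟩ + (-0.8416 + 0.443i)|1⟩

H² = I, so an even number of Hadamards cancels: H^2 = I and the state is unchanged.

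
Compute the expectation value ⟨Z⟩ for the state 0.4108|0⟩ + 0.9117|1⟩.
-0.6624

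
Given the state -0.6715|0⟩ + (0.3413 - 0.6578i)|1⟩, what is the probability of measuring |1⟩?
0.5492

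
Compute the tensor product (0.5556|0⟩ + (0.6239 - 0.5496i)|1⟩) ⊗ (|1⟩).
0.5556|01⟩ + (0.6239 - 0.5496i)|11⟩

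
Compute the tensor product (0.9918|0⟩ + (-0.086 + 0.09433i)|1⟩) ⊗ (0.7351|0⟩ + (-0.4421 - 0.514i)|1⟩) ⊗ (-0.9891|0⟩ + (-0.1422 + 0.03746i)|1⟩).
-0.7211|000⟩ + (-0.1037 + 0.02731i)|001⟩ + (0.4337 + 0.5042i)|010⟩ + (0.08145 + 0.05607i)|011⟩ + (0.06253 - 0.06859i)|100⟩ + (0.006392 - 0.01223i)|101⟩ + (-0.08556 - 0.002473i)|110⟩ + (-0.01239 + 0.002885i)|111⟩

amp(|b₁b₂…⟩) = product of the factor amplitudes for bits b₁, b₂, …; only kets whose every factor amplitude is nonzero survive.
|000⟩: (0.9918)(0.7351)(-0.9891) = -0.7211
|001⟩: (0.9918)(0.7351)(-0.1422 + 0.03746i) = (-0.1037 + 0.02731i)
|010⟩: (0.9918)(-0.4421 - 0.514i)(-0.9891) = (0.4337 + 0.5042i)
|011⟩: (0.9918)(-0.4421 - 0.514i)(-0.1422 + 0.03746i) = (0.08145 + 0.05607i)
|100⟩: (-0.086 + 0.09433i)(0.7351)(-0.9891) = (0.06253 - 0.06859i)
|101⟩: (-0.086 + 0.09433i)(0.7351)(-0.1422 + 0.03746i) = (0.006392 - 0.01223i)
|110⟩: (-0.086 + 0.09433i)(-0.4421 - 0.514i)(-0.9891) = (-0.08556 - 0.002473i)
|111⟩: (-0.086 + 0.09433i)(-0.4421 - 0.514i)(-0.1422 + 0.03746i) = (-0.01239 + 0.002885i)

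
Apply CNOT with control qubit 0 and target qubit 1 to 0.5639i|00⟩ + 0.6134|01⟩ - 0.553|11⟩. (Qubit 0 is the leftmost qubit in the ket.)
0.5639i|00⟩ + 0.6134|01⟩ - 0.553|10⟩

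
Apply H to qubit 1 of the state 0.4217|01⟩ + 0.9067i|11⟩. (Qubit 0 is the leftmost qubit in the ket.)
0.2982|00⟩ - 0.2982|01⟩ + 0.6411i|10⟩ - 0.6411i|11⟩

H on qubit 1 mixes each pair of kets that differ only in qubit 1: amplitudes (a, b) of (|…0…⟩, |…1…⟩) become ((a + b)/√2, (a − b)/√2). Kets absent from the input have amplitude 0.
(|00⟩, |01⟩): (a, b) = (0, 0.4217) → (0.2982, -0.2982)
(|10⟩, |11⟩): (a, b) = (0, 0.9067i) → (0.6411i, -0.6411i)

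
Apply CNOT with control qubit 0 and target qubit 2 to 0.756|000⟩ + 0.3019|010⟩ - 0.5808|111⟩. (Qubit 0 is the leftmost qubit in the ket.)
0.756|000⟩ + 0.3019|010⟩ - 0.5808|110⟩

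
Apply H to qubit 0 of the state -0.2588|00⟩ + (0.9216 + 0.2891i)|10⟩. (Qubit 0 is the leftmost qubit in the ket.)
(0.4687 + 0.2044i)|00⟩ + (-0.8347 - 0.2044i)|10⟩

H on qubit 0 mixes each pair of kets that differ only in qubit 0: amplitudes (a, b) of (|…0…⟩, |…1…⟩) become ((a + b)/√2, (a − b)/√2). Kets absent from the input have amplitude 0.
(|00⟩, |10⟩): (a, b) = (-0.2588, (0.9216 + 0.2891i)) → ((0.4687 + 0.2044i), (-0.8347 - 0.2044i))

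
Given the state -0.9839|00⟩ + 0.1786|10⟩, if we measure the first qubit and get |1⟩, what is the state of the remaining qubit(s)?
|0⟩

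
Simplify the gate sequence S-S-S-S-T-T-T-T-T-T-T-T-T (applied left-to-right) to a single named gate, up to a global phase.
T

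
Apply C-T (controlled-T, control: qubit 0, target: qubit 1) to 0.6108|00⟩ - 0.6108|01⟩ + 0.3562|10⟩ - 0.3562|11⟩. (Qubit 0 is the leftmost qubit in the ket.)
0.6108|00⟩ - 0.6108|01⟩ + 0.3562|10⟩ + (-0.2519 - 0.2519i)|11⟩

C-T leaves the control-|0⟩ kets |00⟩, |01⟩ unchanged and applies T to qubit 1 on the control-|1⟩ pair (|10⟩, |11⟩).
T = [[1, 0], [0, (1/√2 + (1/√2)i)]].
With a = amp(|10⟩) = 0.3562 and b = amp(|11⟩) = -0.3562:
new amp(|10⟩) = (1)·a = 0.3562
new amp(|11⟩) = (1/√2 + (1/√2)i)·b = (-0.2519 - 0.2519i)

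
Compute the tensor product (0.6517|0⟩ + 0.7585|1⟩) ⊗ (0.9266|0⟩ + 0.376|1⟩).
0.6039|00⟩ + 0.245|01⟩ + 0.7028|10⟩ + 0.2852|11⟩

amp(|b₁b₂…⟩) = product of the factor amplitudes for bits b₁, b₂, …; only kets whose every factor amplitude is nonzero survive.
|00⟩: (0.6517)(0.9266) = 0.6039
|01⟩: (0.6517)(0.376) = 0.245
|10⟩: (0.7585)(0.9266) = 0.7028
|11⟩: (0.7585)(0.376) = 0.2852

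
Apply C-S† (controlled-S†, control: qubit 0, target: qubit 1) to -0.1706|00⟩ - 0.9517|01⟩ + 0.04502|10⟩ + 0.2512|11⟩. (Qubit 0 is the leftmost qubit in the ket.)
-0.1706|00⟩ - 0.9517|01⟩ + 0.04502|10⟩ - 0.2512i|11⟩

C-S† leaves the control-|0⟩ kets |00⟩, |01⟩ unchanged and applies S† to qubit 1 on the control-|1⟩ pair (|10⟩, |11⟩).
S† = [[1, 0], [0, -i]].
With a = amp(|10⟩) = 0.04502 and b = amp(|11⟩) = 0.2512:
new amp(|10⟩) = (1)·a = 0.04502
new amp(|11⟩) = (-i)·b = -0.2512i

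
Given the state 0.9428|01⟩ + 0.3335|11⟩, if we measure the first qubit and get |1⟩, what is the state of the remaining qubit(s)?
|1⟩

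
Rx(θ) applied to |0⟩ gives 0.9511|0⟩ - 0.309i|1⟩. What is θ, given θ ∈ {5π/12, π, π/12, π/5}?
π/5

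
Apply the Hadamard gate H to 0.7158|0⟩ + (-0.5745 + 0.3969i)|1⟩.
(0.09991 + 0.2807i)|0⟩ + (0.9124 - 0.2807i)|1⟩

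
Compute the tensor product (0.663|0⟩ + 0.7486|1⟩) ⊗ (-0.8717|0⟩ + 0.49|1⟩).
-0.5779|00⟩ + 0.3249|01⟩ - 0.6526|10⟩ + 0.3668|11⟩

amp(|b₁b₂…⟩) = product of the factor amplitudes for bits b₁, b₂, …; only kets whose every factor amplitude is nonzero survive.
|00⟩: (0.663)(-0.8717) = -0.5779
|01⟩: (0.663)(0.49) = 0.3249
|10⟩: (0.7486)(-0.8717) = -0.6526
|11⟩: (0.7486)(0.49) = 0.3668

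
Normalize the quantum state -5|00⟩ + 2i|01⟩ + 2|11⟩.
-0.8704|00⟩ + 0.3482i|01⟩ + 0.3482|11⟩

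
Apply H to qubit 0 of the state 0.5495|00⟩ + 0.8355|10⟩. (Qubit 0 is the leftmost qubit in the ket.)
0.9793|00⟩ - 0.2022|10⟩

H on qubit 0 mixes each pair of kets that differ only in qubit 0: amplitudes (a, b) of (|…0…⟩, |…1…⟩) become ((a + b)/√2, (a − b)/√2). Kets absent from the input have amplitude 0.
(|00⟩, |10⟩): (a, b) = (0.5495, 0.8355) → (0.9793, -0.2022)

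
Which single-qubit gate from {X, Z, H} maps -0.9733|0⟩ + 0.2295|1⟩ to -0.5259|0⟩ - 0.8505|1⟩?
H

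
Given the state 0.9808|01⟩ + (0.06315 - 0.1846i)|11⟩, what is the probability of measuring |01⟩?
0.962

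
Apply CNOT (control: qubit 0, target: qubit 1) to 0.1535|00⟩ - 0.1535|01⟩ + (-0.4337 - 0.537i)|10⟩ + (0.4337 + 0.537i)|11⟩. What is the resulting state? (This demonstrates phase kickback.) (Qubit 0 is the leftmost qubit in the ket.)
0.1535|00⟩ - 0.1535|01⟩ + (0.4337 + 0.537i)|10⟩ + (-0.4337 - 0.537i)|11⟩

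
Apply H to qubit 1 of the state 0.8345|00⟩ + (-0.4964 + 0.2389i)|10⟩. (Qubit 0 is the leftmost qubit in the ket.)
0.5901|00⟩ + 0.5901|01⟩ + (-0.351 + 0.1689i)|10⟩ + (-0.351 + 0.1689i)|11⟩

H on qubit 1 mixes each pair of kets that differ only in qubit 1: amplitudes (a, b) of (|…0…⟩, |…1…⟩) become ((a + b)/√2, (a − b)/√2). Kets absent from the input have amplitude 0.
(|00⟩, |01⟩): (a, b) = (0.8345, 0) → (0.5901, 0.5901)
(|10⟩, |11⟩): (a, b) = ((-0.4964 + 0.2389i), 0) → ((-0.351 + 0.1689i), (-0.351 + 0.1689i))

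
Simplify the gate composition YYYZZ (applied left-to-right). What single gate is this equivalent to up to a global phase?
Y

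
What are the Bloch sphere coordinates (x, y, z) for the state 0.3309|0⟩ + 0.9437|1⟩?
(0.6245, 0, -0.7811)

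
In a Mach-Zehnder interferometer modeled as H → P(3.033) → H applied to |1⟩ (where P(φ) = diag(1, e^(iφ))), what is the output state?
(0.9971 - 0.05419i)|0⟩ + (0.002945 + 0.05419i)|1⟩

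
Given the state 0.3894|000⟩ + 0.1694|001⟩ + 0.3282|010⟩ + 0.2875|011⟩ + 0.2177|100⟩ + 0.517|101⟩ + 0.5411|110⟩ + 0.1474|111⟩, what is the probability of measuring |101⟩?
0.2673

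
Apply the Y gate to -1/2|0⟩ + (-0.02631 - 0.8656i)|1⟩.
(-0.8656 + 0.02631i)|0⟩ - (1/2)i|1⟩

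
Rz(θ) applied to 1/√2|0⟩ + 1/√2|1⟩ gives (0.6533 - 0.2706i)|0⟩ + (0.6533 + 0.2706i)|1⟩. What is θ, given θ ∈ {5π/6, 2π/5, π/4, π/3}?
π/4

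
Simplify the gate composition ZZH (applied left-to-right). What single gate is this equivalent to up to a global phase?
H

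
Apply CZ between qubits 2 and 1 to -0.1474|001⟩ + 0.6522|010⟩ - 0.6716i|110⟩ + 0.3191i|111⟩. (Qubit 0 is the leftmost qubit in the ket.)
-0.1474|001⟩ + 0.6522|010⟩ - 0.6716i|110⟩ - 0.3191i|111⟩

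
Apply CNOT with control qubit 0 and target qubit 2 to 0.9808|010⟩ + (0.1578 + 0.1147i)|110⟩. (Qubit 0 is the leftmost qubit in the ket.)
0.9808|010⟩ + (0.1578 + 0.1147i)|111⟩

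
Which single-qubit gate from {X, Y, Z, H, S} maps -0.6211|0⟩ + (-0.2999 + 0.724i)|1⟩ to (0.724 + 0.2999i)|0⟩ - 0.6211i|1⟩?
Y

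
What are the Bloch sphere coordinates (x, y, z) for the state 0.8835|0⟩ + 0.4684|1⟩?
(0.8277, 0, 0.5612)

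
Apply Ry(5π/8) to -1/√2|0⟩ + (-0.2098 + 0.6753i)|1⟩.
(-0.2184 - 0.5615i)|0⟩ + (-0.7045 + 0.3752i)|1⟩

Ry(5π/8) = [[cos(θ/2), −sin(θ/2)], [sin(θ/2), cos(θ/2)]]; θ = 5π/8, cos(θ/2) ≈ 0.55557, sin(θ/2) ≈ 0.83147.
With a = amp(|0⟩) = -1/√2 and b = amp(|1⟩) = (-0.2098 + 0.6753i):
new amp(|0⟩) = (0.55557)·a + (-0.83147)·b = (-0.2184 - 0.5615i)
new amp(|1⟩) = (0.83147)·a + (0.55557)·b = (-0.7045 + 0.3752i)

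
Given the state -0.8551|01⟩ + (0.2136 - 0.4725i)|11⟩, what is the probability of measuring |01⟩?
0.7312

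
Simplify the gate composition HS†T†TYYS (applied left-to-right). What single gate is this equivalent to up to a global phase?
H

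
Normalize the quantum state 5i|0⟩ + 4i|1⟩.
0.7809i|0⟩ + 0.6247i|1⟩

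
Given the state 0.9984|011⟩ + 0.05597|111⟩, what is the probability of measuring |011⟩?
0.9968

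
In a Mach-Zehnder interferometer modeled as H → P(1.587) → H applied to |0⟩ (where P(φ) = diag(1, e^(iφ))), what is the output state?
(0.4919 + 0.4999i)|0⟩ + (0.5081 - 0.4999i)|1⟩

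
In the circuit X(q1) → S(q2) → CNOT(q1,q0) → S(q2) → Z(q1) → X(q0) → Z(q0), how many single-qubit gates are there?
6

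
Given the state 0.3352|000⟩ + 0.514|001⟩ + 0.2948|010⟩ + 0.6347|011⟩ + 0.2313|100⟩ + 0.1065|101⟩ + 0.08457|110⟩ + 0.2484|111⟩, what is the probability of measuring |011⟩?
0.4028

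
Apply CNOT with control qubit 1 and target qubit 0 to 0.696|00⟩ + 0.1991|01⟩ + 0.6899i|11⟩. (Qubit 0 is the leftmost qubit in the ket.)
0.696|00⟩ + 0.6899i|01⟩ + 0.1991|11⟩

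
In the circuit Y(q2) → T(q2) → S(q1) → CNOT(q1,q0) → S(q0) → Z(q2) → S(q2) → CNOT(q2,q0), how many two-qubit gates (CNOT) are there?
2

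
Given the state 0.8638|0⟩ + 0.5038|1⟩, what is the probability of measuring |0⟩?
0.7462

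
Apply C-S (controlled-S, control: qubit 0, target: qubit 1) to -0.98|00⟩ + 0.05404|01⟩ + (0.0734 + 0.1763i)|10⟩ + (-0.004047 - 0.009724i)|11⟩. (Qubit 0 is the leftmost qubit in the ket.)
-0.98|00⟩ + 0.05404|01⟩ + (0.0734 + 0.1763i)|10⟩ + (0.009724 - 0.004047i)|11⟩

C-S leaves the control-|0⟩ kets |00⟩, |01⟩ unchanged and applies S to qubit 1 on the control-|1⟩ pair (|10⟩, |11⟩).
S = [[1, 0], [0, i]].
With a = amp(|10⟩) = (0.0734 + 0.1763i) and b = amp(|11⟩) = (-0.004047 - 0.009724i):
new amp(|10⟩) = (1)·a = (0.0734 + 0.1763i)
new amp(|11⟩) = (i)·b = (0.009724 - 0.004047i)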